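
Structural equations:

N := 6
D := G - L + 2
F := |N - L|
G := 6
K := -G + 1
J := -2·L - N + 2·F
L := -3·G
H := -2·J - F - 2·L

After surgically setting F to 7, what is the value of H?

-59

The intervention breaks the incoming arrows to F: F := |N - L| no longer applies, and F = 7.
L = -3·G  [with G=6]  = -18
J = -2·L - N + 2·F  [with L=-18, N=6, F=7]  = 44
H = -2·J - F - 2·L  [with J=44, F=7, L=-18]  = -59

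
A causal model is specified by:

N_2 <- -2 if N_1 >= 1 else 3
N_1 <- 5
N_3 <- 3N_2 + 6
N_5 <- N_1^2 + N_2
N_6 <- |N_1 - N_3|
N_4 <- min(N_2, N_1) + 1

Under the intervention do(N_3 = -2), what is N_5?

23

do(N_3=-2) replaces the equation N_3 <- 3N_2 + 6 with the constant N_3 = -2.
N_5 is not downstream of the intervention, so its value is determined by the original equations.
N_2 = -2 if N_1 >= 1 else 3  [with N_1=5]  = -2
N_5 = N_1^2 + N_2  [with N_1=5, N_2=-2]  = 23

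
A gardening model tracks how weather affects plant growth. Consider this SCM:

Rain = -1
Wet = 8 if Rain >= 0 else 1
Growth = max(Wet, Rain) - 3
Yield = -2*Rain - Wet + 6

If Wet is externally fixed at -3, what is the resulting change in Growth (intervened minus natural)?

-2

The intervention breaks the incoming arrows to Wet: Wet = 8 if Rain >= 0 else 1 no longer applies, and Wet = -3.
Growth = max(Wet, Rain) - 3  [with Wet=-3, Rain=-1]  = -4
Without intervention: Wet = 8 if Rain >= 0 else 1  [with Rain=-1]  = 1; Growth = max(Wet, Rain) - 3  [with Wet=1, Rain=-1]  = -2.
Change = -4 − (-2) = -2.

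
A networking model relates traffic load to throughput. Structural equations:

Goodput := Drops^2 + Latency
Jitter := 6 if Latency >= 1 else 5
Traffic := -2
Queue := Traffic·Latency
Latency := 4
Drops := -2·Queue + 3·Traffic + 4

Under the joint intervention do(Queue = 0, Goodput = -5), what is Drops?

-2

Setting Queue = 0, Goodput = -5 by intervention discards those variables' equations.
Drops = -2·Queue + 3·Traffic + 4  [with Queue=0, Traffic=-2]  = -2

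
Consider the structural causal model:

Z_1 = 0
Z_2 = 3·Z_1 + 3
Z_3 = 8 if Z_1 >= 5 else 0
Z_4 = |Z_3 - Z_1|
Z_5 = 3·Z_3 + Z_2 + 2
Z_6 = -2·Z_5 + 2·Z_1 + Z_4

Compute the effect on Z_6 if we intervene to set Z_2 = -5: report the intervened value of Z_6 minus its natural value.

16

Under do(Z_2=-5), the mechanism Z_2 = 3·Z_1 + 3 is discarded; Z_2 is fixed at -5.
Z_3 = 8 if Z_1 >= 5 else 0  [with Z_1=0]  = 0
Z_4 = |Z_3 - Z_1|  [with Z_3=0, Z_1=0]  = 0
Z_5 = 3·Z_3 + Z_2 + 2  [with Z_3=0, Z_2=-5]  = -3
Z_6 = -2·Z_5 + 2·Z_1 + Z_4  [with Z_5=-3, Z_1=0, Z_4=0]  = 6
Without intervention: Z_2 = 3·Z_1 + 3  [with Z_1=0]  = 3; Z_3 = 8 if Z_1 >= 5 else 0  [with Z_1=0]  = 0; Z_4 = |Z_3 - Z_1|  [with Z_3=0, Z_1=0]  = 0; Z_5 = 3·Z_3 + Z_2 + 2  [with Z_3=0, Z_2=3]  = 5; Z_6 = -2·Z_5 + 2·Z_1 + Z_4  [with Z_5=5, Z_1=0, Z_4=0]  = -10.
Change = 6 − (-10) = 16.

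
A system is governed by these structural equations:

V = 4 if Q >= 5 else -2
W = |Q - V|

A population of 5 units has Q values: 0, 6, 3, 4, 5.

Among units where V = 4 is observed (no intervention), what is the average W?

1.5

Observing V=4 restricts to units where V's equation naturally yields 4: Q ∈ {6, 5}. In that subpopulation W = 2, 1, mean 1.5.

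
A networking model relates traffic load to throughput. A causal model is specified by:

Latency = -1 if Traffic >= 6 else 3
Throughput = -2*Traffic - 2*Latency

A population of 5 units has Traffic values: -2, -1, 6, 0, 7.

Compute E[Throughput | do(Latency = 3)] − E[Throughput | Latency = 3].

Under do(Latency=3), Latency's equation is replaced by Latency=3 for every unit. Per-unit Throughput: -2, -4, -18, -6, -20. Mean = -10.
E[Throughput|Latency=3] averages over only the 3 units with Latency=3 (Traffic = -2, -1, 0): Throughput = -2, -4, -6, mean -4.
Difference = -10 − (-4) = -6.

-6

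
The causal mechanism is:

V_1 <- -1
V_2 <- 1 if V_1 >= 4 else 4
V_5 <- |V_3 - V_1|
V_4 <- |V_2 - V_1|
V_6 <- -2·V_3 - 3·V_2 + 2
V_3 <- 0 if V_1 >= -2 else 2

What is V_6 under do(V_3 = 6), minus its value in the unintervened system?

-12

The intervention breaks the incoming arrows to V_3: V_3 <- 0 if V_1 >= -2 else 2 no longer applies, and V_3 = 6.
V_2 = 1 if V_1 >= 4 else 4  [with V_1=-1]  = 4
V_6 = -2·V_3 - 3·V_2 + 2  [with V_3=6, V_2=4]  = -22
Without intervention: V_2 = 1 if V_1 >= 4 else 4  [with V_1=-1]  = 4; V_3 = 0 if V_1 >= -2 else 2  [with V_1=-1]  = 0; V_6 = -2·V_3 - 3·V_2 + 2  [with V_3=0, V_2=4]  = -10.
Change = -22 − (-10) = -12.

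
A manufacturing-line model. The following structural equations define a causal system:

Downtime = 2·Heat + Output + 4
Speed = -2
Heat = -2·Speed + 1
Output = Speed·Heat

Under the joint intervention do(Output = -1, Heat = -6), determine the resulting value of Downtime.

The joint intervention fixes Output = -1, Heat = -6, removing each variable's own equation.
Downtime = 2·Heat + Output + 4  [with Heat=-6, Output=-1]  = -9

-9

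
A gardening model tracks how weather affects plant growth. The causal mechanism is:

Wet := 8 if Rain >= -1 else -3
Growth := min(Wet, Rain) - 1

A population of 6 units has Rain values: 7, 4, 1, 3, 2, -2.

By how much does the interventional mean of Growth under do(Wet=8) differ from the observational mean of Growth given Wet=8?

The intervention sets Wet=8 in all 6 units regardless of Rain. Recomputing Growth per unit gives 6, 3, 0, 2, 1, -3; average 1.5.
E[Growth|Wet=8] averages over only the 5 units with Wet=8 (Rain = 7, 4, 1, 3, 2): Growth = 6, 3, 0, 2, 1, mean 2.4.
Difference = 1.5 − 2.4 = -0.9.

-0.9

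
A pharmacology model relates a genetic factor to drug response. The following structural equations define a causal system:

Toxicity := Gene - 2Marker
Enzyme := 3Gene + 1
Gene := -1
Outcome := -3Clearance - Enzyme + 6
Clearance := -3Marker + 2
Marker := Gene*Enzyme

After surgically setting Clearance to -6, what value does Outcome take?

26

The intervention breaks the incoming arrows to Clearance: Clearance := -3Marker + 2 no longer applies, and Clearance = -6.
Enzyme = 3Gene + 1  [with Gene=-1]  = -2
Outcome = -3Clearance - Enzyme + 6  [with Clearance=-6, Enzyme=-2]  = 26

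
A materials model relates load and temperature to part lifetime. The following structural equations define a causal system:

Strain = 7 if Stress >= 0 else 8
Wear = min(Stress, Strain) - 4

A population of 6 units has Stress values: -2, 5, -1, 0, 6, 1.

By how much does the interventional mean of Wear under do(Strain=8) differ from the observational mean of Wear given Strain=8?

The intervention sets Strain=8 in all 6 units regardless of Stress. Recomputing Wear per unit gives -6, 1, -5, -4, 2, -3; average -2.5.
Observing Strain=8 restricts to units where Strain's equation naturally yields 8: Stress ∈ {-2, -1}. In that subpopulation Wear = -6, -5, mean -5.5.
Difference = -2.5 − (-5.5) = 3.

3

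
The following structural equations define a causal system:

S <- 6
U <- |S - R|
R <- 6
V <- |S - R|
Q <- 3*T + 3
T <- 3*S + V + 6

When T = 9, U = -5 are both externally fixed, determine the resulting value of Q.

30

Setting T = 9, U = -5 by intervention discards those variables' equations.
Q = 3*T + 3  [with T=9]  = 30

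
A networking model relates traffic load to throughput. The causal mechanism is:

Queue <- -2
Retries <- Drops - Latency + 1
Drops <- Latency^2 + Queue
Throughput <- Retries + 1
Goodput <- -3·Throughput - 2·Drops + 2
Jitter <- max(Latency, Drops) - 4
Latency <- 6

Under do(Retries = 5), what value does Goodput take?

-84

The intervention breaks the incoming arrows to Retries: Retries <- Drops - Latency + 1 no longer applies, and Retries = 5.
Drops = Latency^2 + Queue  [with Latency=6, Queue=-2]  = 34
Throughput = Retries + 1  [with Retries=5]  = 6
Goodput = -3·Throughput - 2·Drops + 2  [with Throughput=6, Drops=34]  = -84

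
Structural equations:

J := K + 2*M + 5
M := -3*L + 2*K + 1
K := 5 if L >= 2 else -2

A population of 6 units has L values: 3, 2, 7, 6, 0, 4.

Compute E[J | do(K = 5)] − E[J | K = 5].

4.4

Under do(K=5), K's equation is replaced by K=5 for every unit. Per-unit J: 14, 20, -10, -4, 32, 8. Mean = 10.
Observing K=5 restricts to units where K's equation naturally yields 5: L ∈ {3, 2, 7, 6, 4}. In that subpopulation J = 14, 20, -10, -4, 8, mean 5.6.
Difference = 10 − 5.6 = 4.4.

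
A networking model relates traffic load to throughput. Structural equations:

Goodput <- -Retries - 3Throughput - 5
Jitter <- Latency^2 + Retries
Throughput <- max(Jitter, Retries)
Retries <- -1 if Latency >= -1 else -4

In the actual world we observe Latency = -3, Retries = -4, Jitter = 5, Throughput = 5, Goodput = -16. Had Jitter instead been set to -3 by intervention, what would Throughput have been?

-3

The intervention breaks the incoming arrows to Jitter: Jitter <- Latency^2 + Retries no longer applies, and Jitter = -3.
Retries = -1 if Latency >= -1 else -4  [with Latency=-3]  = -4
Throughput = max(Jitter, Retries)  [with Jitter=-3, Retries=-4]  = -3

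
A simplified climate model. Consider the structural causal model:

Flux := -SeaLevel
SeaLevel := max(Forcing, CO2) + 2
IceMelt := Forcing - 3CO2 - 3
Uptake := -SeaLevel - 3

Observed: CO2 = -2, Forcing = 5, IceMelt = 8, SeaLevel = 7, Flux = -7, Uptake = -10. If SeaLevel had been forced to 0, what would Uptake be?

-3

Under do(SeaLevel=0), the mechanism SeaLevel := max(Forcing, CO2) + 2 is discarded; SeaLevel is fixed at 0.
Uptake = -SeaLevel - 3  [with SeaLevel=0]  = -3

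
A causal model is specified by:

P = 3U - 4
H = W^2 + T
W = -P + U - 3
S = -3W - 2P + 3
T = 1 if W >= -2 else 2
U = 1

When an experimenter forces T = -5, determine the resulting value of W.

-1

Under do(T=-5), the mechanism T = 1 if W >= -2 else 2 is discarded; T is fixed at -5.
Since W is not a descendant of the intervened variable, it is unaffected.
P = 3U - 4  [with U=1]  = -1
W = -P + U - 3  [with P=-1, U=1]  = -1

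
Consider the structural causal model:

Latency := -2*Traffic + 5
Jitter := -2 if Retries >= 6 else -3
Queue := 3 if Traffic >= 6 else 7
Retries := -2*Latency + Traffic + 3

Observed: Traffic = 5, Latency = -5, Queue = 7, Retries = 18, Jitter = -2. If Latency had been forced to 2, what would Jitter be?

-3

do(Latency=2) replaces the equation Latency := -2*Traffic + 5 with the constant Latency = 2.
Retries = -2*Latency + Traffic + 3  [with Latency=2, Traffic=5]  = 4
Jitter = -2 if Retries >= 6 else -3  [with Retries=4]  = -3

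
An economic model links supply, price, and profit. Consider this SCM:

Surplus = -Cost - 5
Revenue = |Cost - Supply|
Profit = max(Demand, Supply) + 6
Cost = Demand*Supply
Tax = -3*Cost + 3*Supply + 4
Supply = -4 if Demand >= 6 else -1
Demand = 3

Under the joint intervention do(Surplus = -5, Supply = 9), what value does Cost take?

Under do(Surplus = -5, Supply = 9), each intervened variable's structural equation is replaced by its fixed value.
Cost = Demand*Supply  [with Demand=3, Supply=9]  = 27

27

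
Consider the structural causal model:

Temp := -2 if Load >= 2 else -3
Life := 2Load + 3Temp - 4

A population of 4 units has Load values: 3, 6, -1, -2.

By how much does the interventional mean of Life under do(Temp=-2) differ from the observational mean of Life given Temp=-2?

Under do(Temp=-2), Temp's equation is replaced by Temp=-2 for every unit. Per-unit Life: -4, 2, -12, -14. Mean = -7.
Conditioning on Temp=-2 selects the 2 unit(s) with Load ∈ {3, 6}. Their Life values: -4, 2. Mean = -1.
Difference = -7 − (-1) = -6.

-6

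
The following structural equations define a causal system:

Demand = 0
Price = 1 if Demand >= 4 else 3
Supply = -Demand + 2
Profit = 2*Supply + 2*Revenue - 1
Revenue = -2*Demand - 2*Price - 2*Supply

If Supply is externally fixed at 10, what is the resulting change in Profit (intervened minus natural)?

do(Supply=10) replaces the equation Supply = -Demand + 2 with the constant Supply = 10.
Price = 1 if Demand >= 4 else 3  [with Demand=0]  = 3
Revenue = -2*Demand - 2*Price - 2*Supply  [with Demand=0, Price=3, Supply=10]  = -26
Profit = 2*Supply + 2*Revenue - 1  [with Supply=10, Revenue=-26]  = -33
Without intervention: Price = 1 if Demand >= 4 else 3  [with Demand=0]  = 3; Supply = -Demand + 2  [with Demand=0]  = 2; Revenue = -2*Demand - 2*Price - 2*Supply  [with Demand=0, Price=3, Supply=2]  = -10; Profit = 2*Supply + 2*Revenue - 1  [with Supply=2, Revenue=-10]  = -17.
Change = -33 − (-17) = -16.

-16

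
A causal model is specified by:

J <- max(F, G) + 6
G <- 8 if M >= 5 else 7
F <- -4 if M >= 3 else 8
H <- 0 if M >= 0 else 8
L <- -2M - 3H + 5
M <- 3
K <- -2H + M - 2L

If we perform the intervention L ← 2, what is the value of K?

-1

do(L=2) replaces the equation L <- -2M - 3H + 5 with the constant L = 2.
H = 0 if M >= 0 else 8  [with M=3]  = 0
K = -2H + M - 2L  [with H=0, M=3, L=2]  = -1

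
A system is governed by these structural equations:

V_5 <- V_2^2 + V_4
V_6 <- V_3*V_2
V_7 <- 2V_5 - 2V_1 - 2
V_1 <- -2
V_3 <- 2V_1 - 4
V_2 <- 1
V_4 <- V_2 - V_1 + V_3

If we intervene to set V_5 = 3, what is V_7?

Under do(V_5=3), the mechanism V_5 <- V_2^2 + V_4 is discarded; V_5 is fixed at 3.
V_7 = 2V_5 - 2V_1 - 2  [with V_5=3, V_1=-2]  = 8

8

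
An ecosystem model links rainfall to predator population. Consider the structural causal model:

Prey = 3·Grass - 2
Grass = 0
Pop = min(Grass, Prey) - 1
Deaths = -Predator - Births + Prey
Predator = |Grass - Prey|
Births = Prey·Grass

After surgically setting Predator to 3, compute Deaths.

-5

do(Predator=3) replaces the equation Predator = |Grass - Prey| with the constant Predator = 3.
Prey = 3·Grass - 2  [with Grass=0]  = -2
Births = Prey·Grass  [with Prey=-2, Grass=0]  = 0
Deaths = -Predator - Births + Prey  [with Predator=3, Births=0, Prey=-2]  = -5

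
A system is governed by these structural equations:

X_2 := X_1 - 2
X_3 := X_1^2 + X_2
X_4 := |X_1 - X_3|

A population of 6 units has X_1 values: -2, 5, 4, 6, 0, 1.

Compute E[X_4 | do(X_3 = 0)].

Under do(X_3=0), X_3's equation is replaced by X_3=0 for every unit. Per-unit X_4: 2, 5, 4, 6, 0, 1. Mean = 3.

3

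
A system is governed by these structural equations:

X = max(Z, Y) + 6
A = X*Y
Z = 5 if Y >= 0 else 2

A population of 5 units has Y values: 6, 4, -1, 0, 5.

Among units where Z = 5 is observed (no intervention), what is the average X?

E[X|Z=5] averages over only the 4 units with Z=5 (Y = 6, 4, 0, 5): X = 12, 11, 11, 11, mean 11.25.

11.25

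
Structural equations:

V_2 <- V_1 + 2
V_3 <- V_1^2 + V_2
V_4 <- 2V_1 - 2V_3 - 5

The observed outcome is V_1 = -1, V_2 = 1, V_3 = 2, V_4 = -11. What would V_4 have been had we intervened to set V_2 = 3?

Under do(V_2=3), the mechanism V_2 <- V_1 + 2 is discarded; V_2 is fixed at 3.
V_3 = V_1^2 + V_2  [with V_1=-1, V_2=3]  = 4
V_4 = 2V_1 - 2V_3 - 5  [with V_1=-1, V_3=4]  = -15

-15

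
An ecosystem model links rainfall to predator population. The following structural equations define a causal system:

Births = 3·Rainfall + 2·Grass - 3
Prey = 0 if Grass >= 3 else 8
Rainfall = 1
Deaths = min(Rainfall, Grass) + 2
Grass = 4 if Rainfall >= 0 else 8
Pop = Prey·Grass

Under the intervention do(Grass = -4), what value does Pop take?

Under do(Grass=-4), the mechanism Grass = 4 if Rainfall >= 0 else 8 is discarded; Grass is fixed at -4.
Prey = 0 if Grass >= 3 else 8  [with Grass=-4]  = 8
Pop = Prey·Grass  [with Prey=8, Grass=-4]  = -32

-32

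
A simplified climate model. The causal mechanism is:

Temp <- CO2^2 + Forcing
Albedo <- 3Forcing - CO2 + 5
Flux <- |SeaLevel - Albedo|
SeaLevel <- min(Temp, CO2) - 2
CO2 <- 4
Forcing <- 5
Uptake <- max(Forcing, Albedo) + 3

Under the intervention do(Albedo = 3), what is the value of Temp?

Under do(Albedo=3), the mechanism Albedo <- 3Forcing - CO2 + 5 is discarded; Albedo is fixed at 3.
Since Temp is not a descendant of the intervened variable, it is unaffected.
Temp = CO2^2 + Forcing  [with CO2=4, Forcing=5]  = 21

21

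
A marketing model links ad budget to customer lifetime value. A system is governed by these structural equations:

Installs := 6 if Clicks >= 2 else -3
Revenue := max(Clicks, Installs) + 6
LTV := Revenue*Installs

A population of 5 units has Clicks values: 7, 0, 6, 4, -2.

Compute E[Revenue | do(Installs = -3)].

9

Under do(Installs=-3), Installs's equation is replaced by Installs=-3 for every unit. Per-unit Revenue: 13, 6, 12, 10, 4. Mean = 9.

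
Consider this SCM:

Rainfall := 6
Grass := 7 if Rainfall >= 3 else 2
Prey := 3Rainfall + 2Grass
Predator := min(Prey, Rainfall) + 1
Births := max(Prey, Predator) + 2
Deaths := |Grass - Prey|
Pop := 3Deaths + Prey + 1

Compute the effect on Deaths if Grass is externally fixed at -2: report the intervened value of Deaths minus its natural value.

-9

Under do(Grass=-2), the mechanism Grass := 7 if Rainfall >= 3 else 2 is discarded; Grass is fixed at -2.
Prey = 3Rainfall + 2Grass  [with Rainfall=6, Grass=-2]  = 14
Deaths = |Grass - Prey|  [with Grass=-2, Prey=14]  = 16
Without intervention: Grass = 7 if Rainfall >= 3 else 2  [with Rainfall=6]  = 7; Prey = 3Rainfall + 2Grass  [with Rainfall=6, Grass=7]  = 32; Deaths = |Grass - Prey|  [with Grass=7, Prey=32]  = 25.
Change = 16 − 25 = -9.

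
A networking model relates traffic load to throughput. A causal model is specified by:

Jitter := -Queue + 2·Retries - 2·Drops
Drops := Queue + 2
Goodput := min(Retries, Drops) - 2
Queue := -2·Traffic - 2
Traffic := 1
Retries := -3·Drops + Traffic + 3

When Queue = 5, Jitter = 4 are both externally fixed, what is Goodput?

-19

Setting Queue = 5, Jitter = 4 by intervention discards those variables' equations.
Drops = Queue + 2  [with Queue=5]  = 7
Retries = -3·Drops + Traffic + 3  [with Drops=7, Traffic=1]  = -17
Goodput = min(Retries, Drops) - 2  [with Retries=-17, Drops=7]  = -19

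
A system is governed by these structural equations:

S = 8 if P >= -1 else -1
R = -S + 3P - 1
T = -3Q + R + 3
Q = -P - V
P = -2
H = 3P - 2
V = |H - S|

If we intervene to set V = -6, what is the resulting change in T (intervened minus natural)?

-39

The intervention breaks the incoming arrows to V: V = |H - S| no longer applies, and V = -6.
S = 8 if P >= -1 else -1  [with P=-2]  = -1
Q = -P - V  [with P=-2, V=-6]  = 8
R = -S + 3P - 1  [with S=-1, P=-2]  = -6
T = -3Q + R + 3  [with Q=8, R=-6]  = -27
Without intervention: S = 8 if P >= -1 else -1  [with P=-2]  = -1; H = 3P - 2  [with P=-2]  = -8; V = |H - S|  [with H=-8, S=-1]  = 7; Q = -P - V  [with P=-2, V=7]  = -5; R = -S + 3P - 1  [with S=-1, P=-2]  = -6; T = -3Q + R + 3  [with Q=-5, R=-6]  = 12.
Change = -27 − 12 = -39.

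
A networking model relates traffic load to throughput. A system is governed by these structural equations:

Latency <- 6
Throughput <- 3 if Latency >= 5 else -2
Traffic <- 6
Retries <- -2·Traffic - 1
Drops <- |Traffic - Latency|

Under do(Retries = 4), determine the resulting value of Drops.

Under do(Retries=4), the mechanism Retries <- -2·Traffic - 1 is discarded; Retries is fixed at 4.
Since Drops is not a descendant of the intervened variable, it is unaffected.
Drops = |Traffic - Latency|  [with Traffic=6, Latency=6]  = 0

0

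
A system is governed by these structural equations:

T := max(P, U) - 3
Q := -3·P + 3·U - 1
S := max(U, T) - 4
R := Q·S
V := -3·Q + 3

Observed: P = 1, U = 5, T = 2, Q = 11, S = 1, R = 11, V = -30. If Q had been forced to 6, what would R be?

6

Under do(Q=6), the mechanism Q := -3·P + 3·U - 1 is discarded; Q is fixed at 6.
T = max(P, U) - 3  [with P=1, U=5]  = 2
S = max(U, T) - 4  [with U=5, T=2]  = 1
R = Q·S  [with Q=6, S=1]  = 6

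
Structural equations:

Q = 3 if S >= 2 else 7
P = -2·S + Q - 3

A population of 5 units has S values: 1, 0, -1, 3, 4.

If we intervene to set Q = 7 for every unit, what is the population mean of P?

1.2

Under do(Q=7), Q's equation is replaced by Q=7 for every unit. Per-unit P: 2, 4, 6, -2, -4. Mean = 1.2.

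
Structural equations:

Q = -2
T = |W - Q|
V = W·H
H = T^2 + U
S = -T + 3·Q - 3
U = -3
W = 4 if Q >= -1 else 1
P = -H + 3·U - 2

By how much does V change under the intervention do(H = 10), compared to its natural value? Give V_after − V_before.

The intervention breaks the incoming arrows to H: H = T^2 + U no longer applies, and H = 10.
W = 4 if Q >= -1 else 1  [with Q=-2]  = 1
V = W·H  [with W=1, H=10]  = 10
Without intervention: W = 4 if Q >= -1 else 1  [with Q=-2]  = 1; T = |W - Q|  [with W=1, Q=-2]  = 3; H = T^2 + U  [with T=3, U=-3]  = 6; V = W·H  [with W=1, H=6]  = 6.
Change = 10 − 6 = 4.

4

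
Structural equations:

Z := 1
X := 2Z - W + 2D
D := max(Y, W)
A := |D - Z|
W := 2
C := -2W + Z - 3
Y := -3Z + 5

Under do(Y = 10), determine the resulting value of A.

Under do(Y=10), the mechanism Y := -3Z + 5 is discarded; Y is fixed at 10.
D = max(Y, W)  [with Y=10, W=2]  = 10
A = |D - Z|  [with D=10, Z=1]  = 9

9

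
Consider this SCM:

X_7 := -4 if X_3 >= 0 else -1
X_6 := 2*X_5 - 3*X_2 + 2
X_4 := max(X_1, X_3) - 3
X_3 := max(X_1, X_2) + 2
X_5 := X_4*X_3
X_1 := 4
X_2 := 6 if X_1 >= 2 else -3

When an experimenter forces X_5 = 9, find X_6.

2

The intervention breaks the incoming arrows to X_5: X_5 := X_4*X_3 no longer applies, and X_5 = 9.
X_2 = 6 if X_1 >= 2 else -3  [with X_1=4]  = 6
X_6 = 2*X_5 - 3*X_2 + 2  [with X_5=9, X_2=6]  = 2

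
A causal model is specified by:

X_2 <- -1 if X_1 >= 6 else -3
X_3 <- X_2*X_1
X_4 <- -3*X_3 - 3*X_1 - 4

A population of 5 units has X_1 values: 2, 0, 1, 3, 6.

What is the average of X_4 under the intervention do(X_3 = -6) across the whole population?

6.8

Every unit gets X_3=-6 under the intervention. X_4 values become 8, 14, 11, 5, -4; E[X_4|do(X_3=-6)] = 6.8.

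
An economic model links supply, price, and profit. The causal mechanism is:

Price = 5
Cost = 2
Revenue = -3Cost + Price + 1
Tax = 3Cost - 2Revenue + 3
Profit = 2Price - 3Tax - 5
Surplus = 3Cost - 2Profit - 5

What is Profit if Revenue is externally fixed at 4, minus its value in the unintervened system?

24

do(Revenue=4) replaces the equation Revenue = -3Cost + Price + 1 with the constant Revenue = 4.
Tax = 3Cost - 2Revenue + 3  [with Cost=2, Revenue=4]  = 1
Profit = 2Price - 3Tax - 5  [with Price=5, Tax=1]  = 2
Without intervention: Revenue = -3Cost + Price + 1  [with Cost=2, Price=5]  = 0; Tax = 3Cost - 2Revenue + 3  [with Cost=2, Revenue=0]  = 9; Profit = 2Price - 3Tax - 5  [with Price=5, Tax=9]  = -22.
Change = 2 − (-22) = 24.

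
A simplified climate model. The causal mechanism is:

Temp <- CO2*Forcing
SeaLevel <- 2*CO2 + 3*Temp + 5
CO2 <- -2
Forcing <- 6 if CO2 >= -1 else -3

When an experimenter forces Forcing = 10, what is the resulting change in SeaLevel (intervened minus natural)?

Under do(Forcing=10), the mechanism Forcing <- 6 if CO2 >= -1 else -3 is discarded; Forcing is fixed at 10.
Temp = CO2*Forcing  [with CO2=-2, Forcing=10]  = -20
SeaLevel = 2*CO2 + 3*Temp + 5  [with CO2=-2, Temp=-20]  = -59
Without intervention: Forcing = 6 if CO2 >= -1 else -3  [with CO2=-2]  = -3; Temp = CO2*Forcing  [with CO2=-2, Forcing=-3]  = 6; SeaLevel = 2*CO2 + 3*Temp + 5  [with CO2=-2, Temp=6]  = 19.
Change = -59 − 19 = -78.

-78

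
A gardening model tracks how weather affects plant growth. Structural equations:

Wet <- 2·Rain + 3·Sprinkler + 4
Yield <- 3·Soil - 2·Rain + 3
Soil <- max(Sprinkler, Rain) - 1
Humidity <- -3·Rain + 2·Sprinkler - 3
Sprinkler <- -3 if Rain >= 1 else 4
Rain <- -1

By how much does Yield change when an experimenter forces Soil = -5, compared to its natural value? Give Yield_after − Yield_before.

-24

The intervention breaks the incoming arrows to Soil: Soil <- max(Sprinkler, Rain) - 1 no longer applies, and Soil = -5.
Yield = 3·Soil - 2·Rain + 3  [with Soil=-5, Rain=-1]  = -10
Without intervention: Sprinkler = -3 if Rain >= 1 else 4  [with Rain=-1]  = 4; Soil = max(Sprinkler, Rain) - 1  [with Sprinkler=4, Rain=-1]  = 3; Yield = 3·Soil - 2·Rain + 3  [with Soil=3, Rain=-1]  = 14.
Change = -10 − 14 = -24.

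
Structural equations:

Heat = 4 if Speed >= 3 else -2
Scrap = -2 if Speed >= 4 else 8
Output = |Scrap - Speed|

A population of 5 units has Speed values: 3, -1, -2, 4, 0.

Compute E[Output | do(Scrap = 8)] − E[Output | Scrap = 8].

Every unit gets Scrap=8 under the intervention. Output values become 5, 9, 10, 4, 8; E[Output|do(Scrap=8)] = 7.2.
Conditioning on Scrap=8 selects the 4 unit(s) with Speed ∈ {3, -1, -2, 0}. Their Output values: 5, 9, 10, 8. Mean = 8.
Difference = 7.2 − 8 = -0.8.

-0.8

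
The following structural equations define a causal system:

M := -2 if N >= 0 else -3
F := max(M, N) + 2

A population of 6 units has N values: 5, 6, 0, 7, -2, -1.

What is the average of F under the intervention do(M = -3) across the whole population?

Under do(M=-3), M's equation is replaced by M=-3 for every unit. Per-unit F: 7, 8, 2, 9, 0, 1. Mean = 4.5.

4.5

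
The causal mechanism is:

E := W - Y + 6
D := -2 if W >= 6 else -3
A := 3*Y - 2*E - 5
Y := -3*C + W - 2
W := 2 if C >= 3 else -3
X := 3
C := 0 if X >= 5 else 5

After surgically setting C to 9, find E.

35

do(C=9) replaces the equation C := 0 if X >= 5 else 5 with the constant C = 9.
W = 2 if C >= 3 else -3  [with C=9]  = 2
Y = -3*C + W - 2  [with C=9, W=2]  = -27
E = W - Y + 6  [with W=2, Y=-27]  = 35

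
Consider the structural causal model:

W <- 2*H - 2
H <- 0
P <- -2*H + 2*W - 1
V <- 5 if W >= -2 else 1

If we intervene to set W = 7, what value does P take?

13

The intervention breaks the incoming arrows to W: W <- 2*H - 2 no longer applies, and W = 7.
P = -2*H + 2*W - 1  [with H=0, W=7]  = 13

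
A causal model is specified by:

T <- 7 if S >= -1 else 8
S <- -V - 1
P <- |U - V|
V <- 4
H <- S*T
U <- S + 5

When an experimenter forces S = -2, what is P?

1

do(S=-2) replaces the equation S <- -V - 1 with the constant S = -2.
U = S + 5  [with S=-2]  = 3
P = |U - V|  [with U=3, V=4]  = 1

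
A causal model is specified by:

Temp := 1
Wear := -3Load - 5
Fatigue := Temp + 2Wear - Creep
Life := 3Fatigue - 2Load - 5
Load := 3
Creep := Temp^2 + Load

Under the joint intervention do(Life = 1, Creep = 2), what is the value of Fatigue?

Under do(Life = 1, Creep = 2), each intervened variable's structural equation is replaced by its fixed value.
Wear = -3Load - 5  [with Load=3]  = -14
Fatigue = Temp + 2Wear - Creep  [with Temp=1, Wear=-14, Creep=2]  = -29

-29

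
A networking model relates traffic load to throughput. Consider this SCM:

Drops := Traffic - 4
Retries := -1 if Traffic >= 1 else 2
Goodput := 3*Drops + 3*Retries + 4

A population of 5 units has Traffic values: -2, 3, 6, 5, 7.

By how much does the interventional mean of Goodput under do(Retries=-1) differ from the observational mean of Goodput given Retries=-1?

-4.35

do(Retries=-1) breaks Retries's dependence on Traffic. With Retries=-1 fixed, Goodput across the units is -17, -2, 7, 4, 10, mean 0.4.
Conditioning on Retries=-1 selects the 4 unit(s) with Traffic ∈ {3, 6, 5, 7}. Their Goodput values: -2, 7, 4, 10. Mean = 4.75.
Difference = 0.4 − 4.75 = -4.35.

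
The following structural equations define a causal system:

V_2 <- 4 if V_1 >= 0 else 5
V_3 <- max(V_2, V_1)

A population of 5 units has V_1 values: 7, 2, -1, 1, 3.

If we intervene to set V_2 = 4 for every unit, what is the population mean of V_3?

4.6

do(V_2=4) breaks V_2's dependence on V_1. With V_2=4 fixed, V_3 across the units is 7, 4, 4, 4, 4, mean 4.6.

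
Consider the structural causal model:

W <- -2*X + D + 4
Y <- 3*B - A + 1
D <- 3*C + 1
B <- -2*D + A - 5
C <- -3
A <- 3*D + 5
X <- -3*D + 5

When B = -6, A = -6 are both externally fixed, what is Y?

-11

Under do(B = -6, A = -6), each intervened variable's structural equation is replaced by its fixed value.
Y = 3*B - A + 1  [with B=-6, A=-6]  = -11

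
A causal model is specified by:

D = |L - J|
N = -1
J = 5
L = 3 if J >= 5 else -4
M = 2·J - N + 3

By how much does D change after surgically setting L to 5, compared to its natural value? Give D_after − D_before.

-2

Intervening sets L = 5 and removes its equation (L = 3 if J >= 5 else -4).
D = |L - J|  [with L=5, J=5]  = 0
Without intervention: L = 3 if J >= 5 else -4  [with J=5]  = 3; D = |L - J|  [with L=3, J=5]  = 2.
Change = 0 − 2 = -2.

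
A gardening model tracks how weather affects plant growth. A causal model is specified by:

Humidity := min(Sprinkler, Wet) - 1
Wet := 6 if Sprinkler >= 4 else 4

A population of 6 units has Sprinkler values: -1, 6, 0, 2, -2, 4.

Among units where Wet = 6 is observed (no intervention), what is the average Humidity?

4

Observing Wet=6 restricts to units where Wet's equation naturally yields 6: Sprinkler ∈ {6, 4}. In that subpopulation Humidity = 5, 3, mean 4.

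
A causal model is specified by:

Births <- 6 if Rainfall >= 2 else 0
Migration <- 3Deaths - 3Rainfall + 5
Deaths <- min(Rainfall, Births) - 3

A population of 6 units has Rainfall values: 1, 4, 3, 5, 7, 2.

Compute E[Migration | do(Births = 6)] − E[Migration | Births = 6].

0.1

The intervention sets Births=6 in all 6 units regardless of Rainfall. Recomputing Migration per unit gives -4, -4, -4, -4, -7, -4; average -4.5.
Observing Births=6 restricts to units where Births's equation naturally yields 6: Rainfall ∈ {4, 3, 5, 7, 2}. In that subpopulation Migration = -4, -4, -4, -7, -4, mean -4.6.
Difference = -4.5 − (-4.6) = 0.1.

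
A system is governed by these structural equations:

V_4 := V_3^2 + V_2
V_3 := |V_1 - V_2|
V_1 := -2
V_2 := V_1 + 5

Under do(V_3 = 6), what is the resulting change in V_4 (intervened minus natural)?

11

The intervention breaks the incoming arrows to V_3: V_3 := |V_1 - V_2| no longer applies, and V_3 = 6.
V_2 = V_1 + 5  [with V_1=-2]  = 3
V_4 = V_3^2 + V_2  [with V_3=6, V_2=3]  = 39
Without intervention: V_2 = V_1 + 5  [with V_1=-2]  = 3; V_3 = |V_1 - V_2|  [with V_1=-2, V_2=3]  = 5; V_4 = V_3^2 + V_2  [with V_3=5, V_2=3]  = 28.
Change = 39 − 28 = 11.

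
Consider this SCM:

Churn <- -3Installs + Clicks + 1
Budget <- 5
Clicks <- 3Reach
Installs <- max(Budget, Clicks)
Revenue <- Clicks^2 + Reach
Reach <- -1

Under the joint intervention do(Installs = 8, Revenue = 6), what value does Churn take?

Setting Installs = 8, Revenue = 6 by intervention discards those variables' equations.
Clicks = 3Reach  [with Reach=-1]  = -3
Churn = -3Installs + Clicks + 1  [with Installs=8, Clicks=-3]  = -26

-26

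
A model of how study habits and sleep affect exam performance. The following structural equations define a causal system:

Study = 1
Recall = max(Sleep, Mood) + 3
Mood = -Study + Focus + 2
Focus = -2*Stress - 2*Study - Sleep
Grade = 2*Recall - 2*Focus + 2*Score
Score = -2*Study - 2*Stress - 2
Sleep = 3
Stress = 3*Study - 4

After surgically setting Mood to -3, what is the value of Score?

-2

do(Mood=-3) replaces the equation Mood = -Study + Focus + 2 with the constant Mood = -3.
Since Score is not a descendant of the intervened variable, it is unaffected.
Stress = 3*Study - 4  [with Study=1]  = -1
Score = -2*Study - 2*Stress - 2  [with Study=1, Stress=-1]  = -2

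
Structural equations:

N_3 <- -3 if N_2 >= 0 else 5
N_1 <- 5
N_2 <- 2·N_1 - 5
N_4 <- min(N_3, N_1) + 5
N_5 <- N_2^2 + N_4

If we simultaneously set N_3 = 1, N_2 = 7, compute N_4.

6

The joint intervention fixes N_3 = 1, N_2 = 7, removing each variable's own equation.
N_4 = min(N_3, N_1) + 5  [with N_3=1, N_1=5]  = 6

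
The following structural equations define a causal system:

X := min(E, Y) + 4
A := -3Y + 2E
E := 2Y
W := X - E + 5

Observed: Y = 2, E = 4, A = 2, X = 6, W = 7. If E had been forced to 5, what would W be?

6

do(E=5) replaces the equation E := 2Y with the constant E = 5.
X = min(E, Y) + 4  [with E=5, Y=2]  = 6
W = X - E + 5  [with X=6, E=5]  = 6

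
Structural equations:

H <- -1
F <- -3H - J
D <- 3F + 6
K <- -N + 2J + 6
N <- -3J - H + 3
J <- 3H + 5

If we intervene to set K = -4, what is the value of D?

do(K=-4) replaces the equation K <- -N + 2J + 6 with the constant K = -4.
Since D is not a descendant of the intervened variable, it is unaffected.
J = 3H + 5  [with H=-1]  = 2
F = -3H - J  [with H=-1, J=2]  = 1
D = 3F + 6  [with F=1]  = 9

9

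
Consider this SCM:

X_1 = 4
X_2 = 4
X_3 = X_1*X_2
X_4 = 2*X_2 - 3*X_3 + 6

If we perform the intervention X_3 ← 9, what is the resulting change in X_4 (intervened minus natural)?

The intervention breaks the incoming arrows to X_3: X_3 = X_1*X_2 no longer applies, and X_3 = 9.
X_4 = 2*X_2 - 3*X_3 + 6  [with X_2=4, X_3=9]  = -13
Without intervention: X_3 = X_1*X_2  [with X_1=4, X_2=4]  = 16; X_4 = 2*X_2 - 3*X_3 + 6  [with X_2=4, X_3=16]  = -34.
Change = -13 − (-34) = 21.

21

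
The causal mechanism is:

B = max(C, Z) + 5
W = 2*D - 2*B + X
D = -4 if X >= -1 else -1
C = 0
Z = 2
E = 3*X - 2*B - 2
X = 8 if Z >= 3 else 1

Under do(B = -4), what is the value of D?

-4

The intervention breaks the incoming arrows to B: B = max(C, Z) + 5 no longer applies, and B = -4.
No directed path runs from B to D, so D keeps its natural value.
X = 8 if Z >= 3 else 1  [with Z=2]  = 1
D = -4 if X >= -1 else -1  [with X=1]  = -4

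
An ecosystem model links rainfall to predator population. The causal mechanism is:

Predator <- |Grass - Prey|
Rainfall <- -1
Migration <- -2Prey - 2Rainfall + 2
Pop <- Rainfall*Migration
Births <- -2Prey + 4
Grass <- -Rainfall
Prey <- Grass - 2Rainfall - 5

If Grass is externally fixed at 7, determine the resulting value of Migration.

Under do(Grass=7), the mechanism Grass <- -Rainfall is discarded; Grass is fixed at 7.
Prey = Grass - 2Rainfall - 5  [with Grass=7, Rainfall=-1]  = 4
Migration = -2Prey - 2Rainfall + 2  [with Prey=4, Rainfall=-1]  = -4

-4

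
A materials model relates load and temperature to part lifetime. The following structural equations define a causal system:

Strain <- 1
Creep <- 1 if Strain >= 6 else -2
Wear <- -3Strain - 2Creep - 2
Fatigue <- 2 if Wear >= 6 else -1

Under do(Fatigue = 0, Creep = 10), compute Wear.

-25

Setting Fatigue = 0, Creep = 10 by intervention discards those variables' equations.
Wear = -3Strain - 2Creep - 2  [with Strain=1, Creep=10]  = -25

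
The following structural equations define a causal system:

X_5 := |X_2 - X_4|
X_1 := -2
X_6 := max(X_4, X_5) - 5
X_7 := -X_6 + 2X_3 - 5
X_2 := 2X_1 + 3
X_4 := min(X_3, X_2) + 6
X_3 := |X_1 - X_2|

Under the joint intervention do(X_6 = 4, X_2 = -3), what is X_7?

Setting X_6 = 4, X_2 = -3 by intervention discards those variables' equations.
X_3 = |X_1 - X_2|  [with X_1=-2, X_2=-3]  = 1
X_7 = -X_6 + 2X_3 - 5  [with X_6=4, X_3=1]  = -7

-7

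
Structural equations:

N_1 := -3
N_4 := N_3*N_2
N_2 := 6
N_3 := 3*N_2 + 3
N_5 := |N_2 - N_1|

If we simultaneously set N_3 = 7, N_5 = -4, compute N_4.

42

The joint intervention fixes N_3 = 7, N_5 = -4, removing each variable's own equation.
N_4 = N_3*N_2  [with N_3=7, N_2=6]  = 42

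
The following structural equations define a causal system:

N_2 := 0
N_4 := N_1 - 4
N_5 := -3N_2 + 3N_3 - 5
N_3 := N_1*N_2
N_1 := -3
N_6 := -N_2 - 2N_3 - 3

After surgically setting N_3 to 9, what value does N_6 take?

-21

The intervention breaks the incoming arrows to N_3: N_3 := N_1*N_2 no longer applies, and N_3 = 9.
N_6 = -N_2 - 2N_3 - 3  [with N_2=0, N_3=9]  = -21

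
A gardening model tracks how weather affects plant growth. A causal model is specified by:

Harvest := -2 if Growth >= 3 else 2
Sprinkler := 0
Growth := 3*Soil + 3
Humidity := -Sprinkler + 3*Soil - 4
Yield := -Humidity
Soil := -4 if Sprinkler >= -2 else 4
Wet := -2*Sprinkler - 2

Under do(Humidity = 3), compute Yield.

-3

The intervention breaks the incoming arrows to Humidity: Humidity := -Sprinkler + 3*Soil - 4 no longer applies, and Humidity = 3.
Yield = -Humidity  [with Humidity=3]  = -3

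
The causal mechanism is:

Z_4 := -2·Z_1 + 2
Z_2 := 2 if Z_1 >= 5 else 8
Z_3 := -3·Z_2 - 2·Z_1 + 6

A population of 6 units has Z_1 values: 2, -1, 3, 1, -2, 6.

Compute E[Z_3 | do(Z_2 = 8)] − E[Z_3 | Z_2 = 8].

The intervention sets Z_2=8 in all 6 units regardless of Z_1. Recomputing Z_3 per unit gives -22, -16, -24, -20, -14, -30; average -21.
Conditioning on Z_2=8 selects the 5 unit(s) with Z_1 ∈ {2, -1, 3, 1, -2}. Their Z_3 values: -22, -16, -24, -20, -14. Mean = -19.2.
Difference = -21 − (-19.2) = -1.8.

-1.8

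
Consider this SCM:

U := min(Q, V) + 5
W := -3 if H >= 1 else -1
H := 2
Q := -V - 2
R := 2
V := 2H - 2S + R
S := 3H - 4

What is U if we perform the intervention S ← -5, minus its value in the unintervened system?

The intervention breaks the incoming arrows to S: S := 3H - 4 no longer applies, and S = -5.
V = 2H - 2S + R  [with H=2, S=-5, R=2]  = 16
Q = -V - 2  [with V=16]  = -18
U = min(Q, V) + 5  [with Q=-18, V=16]  = -13
Without intervention: S = 3H - 4  [with H=2]  = 2; V = 2H - 2S + R  [with H=2, S=2, R=2]  = 2; Q = -V - 2  [with V=2]  = -4; U = min(Q, V) + 5  [with Q=-4, V=2]  = 1.
Change = -13 − 1 = -14.

-14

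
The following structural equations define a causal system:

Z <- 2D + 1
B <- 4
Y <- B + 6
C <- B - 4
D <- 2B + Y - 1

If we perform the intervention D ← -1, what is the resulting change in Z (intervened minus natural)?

-36

do(D=-1) replaces the equation D <- 2B + Y - 1 with the constant D = -1.
Z = 2D + 1  [with D=-1]  = -1
Without intervention: Y = B + 6  [with B=4]  = 10; D = 2B + Y - 1  [with B=4, Y=10]  = 17; Z = 2D + 1  [with D=17]  = 35.
Change = -1 − 35 = -36.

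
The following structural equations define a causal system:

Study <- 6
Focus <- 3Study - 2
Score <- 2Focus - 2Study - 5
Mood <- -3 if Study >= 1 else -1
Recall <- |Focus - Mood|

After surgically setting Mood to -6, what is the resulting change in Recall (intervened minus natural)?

Intervening sets Mood = -6 and removes its equation (Mood <- -3 if Study >= 1 else -1).
Focus = 3Study - 2  [with Study=6]  = 16
Recall = |Focus - Mood|  [with Focus=16, Mood=-6]  = 22
Without intervention: Focus = 3Study - 2  [with Study=6]  = 16; Mood = -3 if Study >= 1 else -1  [with Study=6]  = -3; Recall = |Focus - Mood|  [with Focus=16, Mood=-3]  = 19.
Change = 22 − 19 = 3.

3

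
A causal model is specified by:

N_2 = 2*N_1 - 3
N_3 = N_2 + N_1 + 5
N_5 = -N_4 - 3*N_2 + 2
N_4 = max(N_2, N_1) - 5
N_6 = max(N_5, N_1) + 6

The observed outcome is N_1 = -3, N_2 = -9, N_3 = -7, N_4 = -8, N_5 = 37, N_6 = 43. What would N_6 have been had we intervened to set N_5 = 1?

7

The intervention breaks the incoming arrows to N_5: N_5 = -N_4 - 3*N_2 + 2 no longer applies, and N_5 = 1.
N_6 = max(N_5, N_1) + 6  [with N_5=1, N_1=-3]  = 7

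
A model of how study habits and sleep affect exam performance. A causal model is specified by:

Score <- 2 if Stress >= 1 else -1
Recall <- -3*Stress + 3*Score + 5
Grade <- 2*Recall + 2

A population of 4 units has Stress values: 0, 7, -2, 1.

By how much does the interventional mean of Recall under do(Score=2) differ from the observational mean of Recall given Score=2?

do(Score=2) breaks Score's dependence on Stress. With Score=2 fixed, Recall across the units is 11, -10, 17, 8, mean 6.5.
Observing Score=2 restricts to units where Score's equation naturally yields 2: Stress ∈ {7, 1}. In that subpopulation Recall = -10, 8, mean -1.
Difference = 6.5 − (-1) = 7.5.

7.5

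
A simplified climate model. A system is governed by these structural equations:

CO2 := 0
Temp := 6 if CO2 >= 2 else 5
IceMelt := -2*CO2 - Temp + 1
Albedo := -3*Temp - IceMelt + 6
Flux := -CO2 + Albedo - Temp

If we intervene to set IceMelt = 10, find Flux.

-24

do(IceMelt=10) replaces the equation IceMelt := -2*CO2 - Temp + 1 with the constant IceMelt = 10.
Temp = 6 if CO2 >= 2 else 5  [with CO2=0]  = 5
Albedo = -3*Temp - IceMelt + 6  [with Temp=5, IceMelt=10]  = -19
Flux = -CO2 + Albedo - Temp  [with CO2=0, Albedo=-19, Temp=5]  = -24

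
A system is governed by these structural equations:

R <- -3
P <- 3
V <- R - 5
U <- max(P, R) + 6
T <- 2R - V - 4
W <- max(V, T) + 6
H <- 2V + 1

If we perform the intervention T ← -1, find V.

do(T=-1) replaces the equation T <- 2R - V - 4 with the constant T = -1.
V is not downstream of the intervention, so its value is determined by the original equations.
V = R - 5  [with R=-3]  = -8

-8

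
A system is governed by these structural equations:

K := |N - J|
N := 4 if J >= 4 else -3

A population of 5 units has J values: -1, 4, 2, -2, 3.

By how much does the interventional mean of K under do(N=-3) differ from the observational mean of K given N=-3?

0.7

Every unit gets N=-3 under the intervention. K values become 2, 7, 5, 1, 6; E[K|do(N=-3)] = 4.2.
Conditioning on N=-3 selects the 4 unit(s) with J ∈ {-1, 2, -2, 3}. Their K values: 2, 5, 1, 6. Mean = 3.5.
Difference = 4.2 − 3.5 = 0.7.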